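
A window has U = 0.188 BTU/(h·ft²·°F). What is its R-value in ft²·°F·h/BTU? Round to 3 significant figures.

R = 1/U = 1/0.188 = 5.319

5.32 ft²·°F·h/BTU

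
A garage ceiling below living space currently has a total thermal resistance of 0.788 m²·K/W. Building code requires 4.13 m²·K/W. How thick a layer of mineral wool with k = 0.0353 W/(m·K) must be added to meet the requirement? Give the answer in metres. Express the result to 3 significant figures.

0.118 m

ΔR = 4.13 − 0.788 = 3.342 m²·K/W
L = ΔR × k = 3.342 × 0.0353 = 0.118 m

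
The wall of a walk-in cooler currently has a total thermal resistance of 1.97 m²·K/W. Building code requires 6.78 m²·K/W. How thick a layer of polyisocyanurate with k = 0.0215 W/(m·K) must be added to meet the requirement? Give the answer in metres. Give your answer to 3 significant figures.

ΔR = 6.78 − 1.97 = 4.81 m²·K/W
L = ΔR × k = 4.81 × 0.0215 = 0.1034 m

0.103 m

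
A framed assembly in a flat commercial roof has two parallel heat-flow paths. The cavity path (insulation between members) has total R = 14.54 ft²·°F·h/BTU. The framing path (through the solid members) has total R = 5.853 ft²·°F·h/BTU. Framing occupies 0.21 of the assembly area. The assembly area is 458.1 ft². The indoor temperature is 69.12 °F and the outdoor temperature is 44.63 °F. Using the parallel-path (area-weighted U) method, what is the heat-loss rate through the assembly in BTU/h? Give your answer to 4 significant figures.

1012 BTU/h

U_eff = 0.79/14.54 + 0.21/5.853 = 0.054333 + 0.035879 = 0.090212
R_eff = 1/U_eff = 11.085 ft²·°F·h/BTU
Q = 458.1 × (69.12 − 44.63) / 11.085 = 1012.1 BTU/h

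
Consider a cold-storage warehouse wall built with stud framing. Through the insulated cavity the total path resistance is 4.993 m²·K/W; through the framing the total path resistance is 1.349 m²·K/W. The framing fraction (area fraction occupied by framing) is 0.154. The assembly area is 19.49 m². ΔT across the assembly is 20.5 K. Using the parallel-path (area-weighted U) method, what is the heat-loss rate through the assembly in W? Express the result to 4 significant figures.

U_eff = 0.846/4.993 + 0.154/1.349 = 0.16944 + 0.11416 = 0.2836
R_eff = 1/U_eff = 3.5261 m²·K/W
Q = 19.49 × 20.5 / 3.5261 = 113.31 W

113.3 W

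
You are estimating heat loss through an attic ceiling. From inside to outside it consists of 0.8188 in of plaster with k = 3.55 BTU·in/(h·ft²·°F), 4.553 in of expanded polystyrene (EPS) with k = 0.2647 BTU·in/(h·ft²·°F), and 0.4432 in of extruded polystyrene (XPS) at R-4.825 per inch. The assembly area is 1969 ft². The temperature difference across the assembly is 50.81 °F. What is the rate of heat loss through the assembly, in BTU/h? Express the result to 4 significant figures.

0.8188/3.55 = 0.23065
4.553/0.2647 = 17.201
0.4432 × 4.825 = 2.1384
R_total = 0.23065 + 17.201 + 2.1384 = 19.57 ft²·°F·h/BTU
Q = A·ΔT/R = 1969 × 50.81 / 19.57 = 5112.2 BTU/h

5112 BTU/h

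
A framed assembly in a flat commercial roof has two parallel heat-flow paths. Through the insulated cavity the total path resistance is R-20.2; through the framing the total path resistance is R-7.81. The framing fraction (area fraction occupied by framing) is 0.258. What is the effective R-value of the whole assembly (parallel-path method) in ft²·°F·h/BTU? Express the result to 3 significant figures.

14.3 ft²·°F·h/BTU

U_eff = 0.742/20.2 + 0.258/7.81 = 0.03673 + 0.03303 = 0.06977
R_eff = 1/U_eff = 14.33 ft²·°F·h/BTU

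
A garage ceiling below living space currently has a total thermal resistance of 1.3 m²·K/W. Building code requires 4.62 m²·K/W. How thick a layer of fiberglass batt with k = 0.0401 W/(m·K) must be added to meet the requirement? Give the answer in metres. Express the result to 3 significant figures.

0.133 m

ΔR = 4.62 − 1.3 = 3.32 m²·K/W
L = ΔR × k = 3.32 × 0.0401 = 0.1331 m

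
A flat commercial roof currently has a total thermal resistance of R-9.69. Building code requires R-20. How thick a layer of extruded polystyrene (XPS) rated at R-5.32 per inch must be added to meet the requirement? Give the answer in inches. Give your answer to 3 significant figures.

ΔR = 20 − 9.69 = 10.31 ft²·°F·h/BTU
L = ΔR / (R/in) = 10.31/5.32 = 1.938 in

1.94 in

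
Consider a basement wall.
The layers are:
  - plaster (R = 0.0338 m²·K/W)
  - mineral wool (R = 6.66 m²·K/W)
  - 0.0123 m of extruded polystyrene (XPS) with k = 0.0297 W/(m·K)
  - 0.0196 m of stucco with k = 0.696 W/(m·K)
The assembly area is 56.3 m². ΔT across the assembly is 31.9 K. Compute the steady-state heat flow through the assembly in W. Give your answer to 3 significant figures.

252 W

0.0123/0.0297 = 0.4141
0.0196/0.696 = 0.02816
R_total = 0.0338 + 6.66 + 0.4141 + 0.02816 = 7.136 m²·K/W
Q = A·ΔT/R = 56.3 × 31.9 / 7.136 = 251.7 W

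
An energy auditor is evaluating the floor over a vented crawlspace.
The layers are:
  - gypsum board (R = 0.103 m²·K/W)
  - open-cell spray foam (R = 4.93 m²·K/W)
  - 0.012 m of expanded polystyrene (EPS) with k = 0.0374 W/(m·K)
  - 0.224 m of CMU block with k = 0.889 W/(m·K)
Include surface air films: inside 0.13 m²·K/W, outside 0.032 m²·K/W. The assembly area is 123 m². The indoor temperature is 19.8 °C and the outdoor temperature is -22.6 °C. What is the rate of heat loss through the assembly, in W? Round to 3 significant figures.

904 W

0.012/0.0374 = 0.3209
0.224/0.889 = 0.252
R_total = 0.13 + 0.103 + 4.93 + 0.3209 + 0.252 + 0.032 = 5.768 m²·K/W
Q = A·ΔT/R = 123 × (19.8 − (-22.6)) / 5.768 = 904.2 W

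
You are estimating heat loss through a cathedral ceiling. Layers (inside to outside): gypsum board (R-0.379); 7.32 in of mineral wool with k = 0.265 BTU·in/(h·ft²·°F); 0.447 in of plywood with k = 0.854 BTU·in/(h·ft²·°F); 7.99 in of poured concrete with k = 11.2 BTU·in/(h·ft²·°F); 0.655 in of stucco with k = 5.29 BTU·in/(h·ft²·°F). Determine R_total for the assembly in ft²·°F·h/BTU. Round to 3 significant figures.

29.4 ft²·°F·h/BTU

7.32/0.265 = 27.62
0.447/0.854 = 0.5234
7.99/11.2 = 0.7134
0.655/5.29 = 0.1238
R_total = 0.379 + 27.62 + 0.5234 + 0.7134 + 0.1238 = 29.36 ft²·°F·h/BTU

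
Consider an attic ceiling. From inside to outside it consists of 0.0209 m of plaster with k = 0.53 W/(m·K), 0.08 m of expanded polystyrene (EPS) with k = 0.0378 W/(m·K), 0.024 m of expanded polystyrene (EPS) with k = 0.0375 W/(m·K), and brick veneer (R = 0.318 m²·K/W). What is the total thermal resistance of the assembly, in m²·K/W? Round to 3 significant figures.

0.0209/0.53 = 0.03943
0.08/0.0378 = 2.116
0.024/0.0375 = 0.64
R_total = 0.03943 + 2.116 + 0.64 + 0.318 = 3.114 m²·K/W

3.11 m²·K/W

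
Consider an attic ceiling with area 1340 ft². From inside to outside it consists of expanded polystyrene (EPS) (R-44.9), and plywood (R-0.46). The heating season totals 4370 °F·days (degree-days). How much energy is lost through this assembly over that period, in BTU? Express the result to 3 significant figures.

3100000 BTU

R_total = 44.9 + 0.46 = 45.36 ft²·°F·h/BTU
E = A × HDD × 24 / R = 1340 × 4370 × 24 / 45.36 = 3098000 BTU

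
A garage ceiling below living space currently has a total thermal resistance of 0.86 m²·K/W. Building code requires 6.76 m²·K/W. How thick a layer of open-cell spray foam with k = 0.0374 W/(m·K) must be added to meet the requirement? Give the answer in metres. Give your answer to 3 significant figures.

ΔR = 6.76 − 0.86 = 5.9 m²·K/W
L = ΔR × k = 5.9 × 0.0374 = 0.2207 m

0.221 m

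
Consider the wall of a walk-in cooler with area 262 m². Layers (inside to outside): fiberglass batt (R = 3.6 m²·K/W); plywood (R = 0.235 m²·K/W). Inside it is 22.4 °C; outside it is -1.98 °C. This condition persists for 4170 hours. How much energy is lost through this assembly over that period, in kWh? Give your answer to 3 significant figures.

R_total = 3.6 + 0.235 = 3.835 m²·K/W
Q = 262 × (22.4 − (-1.98)) / 3.835 = 1666 W
E = 1666 W × 4170 h / 1000 = 6946 kWh

6950 kWh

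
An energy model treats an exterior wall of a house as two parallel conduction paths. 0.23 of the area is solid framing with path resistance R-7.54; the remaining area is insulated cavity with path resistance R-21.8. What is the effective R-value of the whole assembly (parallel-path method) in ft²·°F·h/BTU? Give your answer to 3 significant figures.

15.2 ft²·°F·h/BTU

U_eff = 0.77/21.8 + 0.23/7.54 = 0.03532 + 0.0305 = 0.06583
R_eff = 1/U_eff = 15.19 ft²·°F·h/BTU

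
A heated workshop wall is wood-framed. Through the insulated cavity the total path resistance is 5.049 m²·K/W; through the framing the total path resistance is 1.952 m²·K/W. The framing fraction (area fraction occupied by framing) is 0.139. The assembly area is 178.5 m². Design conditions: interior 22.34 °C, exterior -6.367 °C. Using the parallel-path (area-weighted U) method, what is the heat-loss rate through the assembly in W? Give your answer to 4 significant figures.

1239 W

U_eff = 0.861/5.049 + 0.139/1.952 = 0.17053 + 0.071209 = 0.24174
R_eff = 1/U_eff = 4.1367 m²·K/W
Q = 178.5 × (22.34 − (-6.367)) / 4.1367 = 1238.7 W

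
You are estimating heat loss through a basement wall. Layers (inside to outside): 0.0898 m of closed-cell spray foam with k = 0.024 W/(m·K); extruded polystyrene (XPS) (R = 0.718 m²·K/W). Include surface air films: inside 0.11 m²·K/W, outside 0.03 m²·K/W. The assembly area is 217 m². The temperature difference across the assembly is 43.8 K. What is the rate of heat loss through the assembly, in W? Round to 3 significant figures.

0.0898/0.024 = 3.742
R_total = 0.11 + 3.742 + 0.718 + 0.03 = 4.6 m²·K/W
Q = A·ΔT/R = 217 × 43.8 / 4.6 = 2066 W

2070 W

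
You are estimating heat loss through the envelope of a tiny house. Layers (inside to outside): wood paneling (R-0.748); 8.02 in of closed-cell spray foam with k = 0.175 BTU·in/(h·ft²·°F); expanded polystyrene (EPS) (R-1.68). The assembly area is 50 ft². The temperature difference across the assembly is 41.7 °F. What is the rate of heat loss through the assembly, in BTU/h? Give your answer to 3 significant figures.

8.02/0.175 = 45.83
R_total = 0.748 + 45.83 + 1.68 = 48.26 ft²·°F·h/BTU
Q = A·ΔT/R = 50 × 41.7 / 48.26 = 43.21 BTU/h

43.2 BTU/h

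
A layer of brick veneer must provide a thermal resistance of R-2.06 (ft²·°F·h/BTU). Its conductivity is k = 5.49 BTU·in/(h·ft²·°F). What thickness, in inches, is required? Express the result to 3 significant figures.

L = R × k = 2.06 × 5.49 = 11.31 in

11.3 in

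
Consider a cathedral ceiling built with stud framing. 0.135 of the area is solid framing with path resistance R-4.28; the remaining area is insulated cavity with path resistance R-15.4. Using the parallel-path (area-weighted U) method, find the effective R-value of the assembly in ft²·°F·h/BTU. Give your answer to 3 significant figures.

U_eff = 0.865/15.4 + 0.135/4.28 = 0.05617 + 0.03154 = 0.08771
R_eff = 1/U_eff = 11.4 ft²·°F·h/BTU

11.4 ft²·°F·h/BTU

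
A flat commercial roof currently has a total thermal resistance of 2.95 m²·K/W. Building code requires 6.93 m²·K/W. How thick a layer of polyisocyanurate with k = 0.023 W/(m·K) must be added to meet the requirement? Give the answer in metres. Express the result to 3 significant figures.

ΔR = 6.93 − 2.95 = 3.98 m²·K/W
L = ΔR × k = 3.98 × 0.023 = 0.09154 m

0.0915 m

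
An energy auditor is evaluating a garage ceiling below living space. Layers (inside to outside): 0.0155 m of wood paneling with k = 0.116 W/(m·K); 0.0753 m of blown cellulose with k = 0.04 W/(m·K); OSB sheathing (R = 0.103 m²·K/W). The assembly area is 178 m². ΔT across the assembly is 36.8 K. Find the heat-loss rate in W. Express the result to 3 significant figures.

0.0155/0.116 = 0.1336
0.0753/0.04 = 1.883
R_total = 0.1336 + 1.883 + 0.103 = 2.119 m²·K/W
Q = A·ΔT/R = 178 × 36.8 / 2.119 = 3091 W

3090 W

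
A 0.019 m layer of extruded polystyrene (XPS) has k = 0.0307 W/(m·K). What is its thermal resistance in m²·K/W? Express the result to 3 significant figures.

R = L/k = 0.019/0.0307 = 0.6189 m²·K/W

0.619 m²·K/W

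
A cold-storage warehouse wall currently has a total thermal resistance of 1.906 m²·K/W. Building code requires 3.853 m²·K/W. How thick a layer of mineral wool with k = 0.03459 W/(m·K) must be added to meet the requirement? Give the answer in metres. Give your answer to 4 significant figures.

0.06735 m

ΔR = 3.853 − 1.906 = 1.947 m²·K/W
L = ΔR × k = 1.947 × 0.03459 = 0.067347 m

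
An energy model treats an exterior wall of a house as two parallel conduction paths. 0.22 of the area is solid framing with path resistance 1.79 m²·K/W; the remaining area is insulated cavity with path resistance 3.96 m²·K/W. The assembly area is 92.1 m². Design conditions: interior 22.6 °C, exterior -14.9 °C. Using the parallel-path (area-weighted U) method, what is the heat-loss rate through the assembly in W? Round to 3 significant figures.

U_eff = 0.78/3.96 + 0.22/1.79 = 0.197 + 0.1229 = 0.3199
R_eff = 1/U_eff = 3.126 m²·K/W
Q = 92.1 × (22.6 − (-14.9)) / 3.126 = 1105 W

1100 W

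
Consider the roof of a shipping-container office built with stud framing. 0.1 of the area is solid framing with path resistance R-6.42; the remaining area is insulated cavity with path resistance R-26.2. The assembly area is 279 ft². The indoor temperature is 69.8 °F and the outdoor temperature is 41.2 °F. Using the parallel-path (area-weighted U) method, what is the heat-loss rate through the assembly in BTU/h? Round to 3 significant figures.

U_eff = 0.9/26.2 + 0.1/6.42 = 0.03435 + 0.01558 = 0.04993
R_eff = 1/U_eff = 20.03 ft²·°F·h/BTU
Q = 279 × (69.8 − 41.2) / 20.03 = 398.4 BTU/h

398 BTU/h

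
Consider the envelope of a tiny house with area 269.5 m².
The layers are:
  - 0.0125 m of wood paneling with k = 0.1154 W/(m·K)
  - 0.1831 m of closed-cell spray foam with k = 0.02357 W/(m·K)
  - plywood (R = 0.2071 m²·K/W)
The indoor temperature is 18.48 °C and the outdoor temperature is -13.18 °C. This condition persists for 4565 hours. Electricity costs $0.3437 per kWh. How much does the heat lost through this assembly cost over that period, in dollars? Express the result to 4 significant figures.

0.0125/0.1154 = 0.10832
0.1831/0.02357 = 7.7683
R_total = 0.10832 + 7.7683 + 0.2071 = 8.0838 m²·K/W
Q = 269.5 × (18.48 − (-13.18)) / 8.0838 = 1055.5 W
E = 1055.5 W × 4565 h / 1000 = 4818.3 kWh
Cost = 4818.3 × 0.3437 = $1656.1

1656 dollars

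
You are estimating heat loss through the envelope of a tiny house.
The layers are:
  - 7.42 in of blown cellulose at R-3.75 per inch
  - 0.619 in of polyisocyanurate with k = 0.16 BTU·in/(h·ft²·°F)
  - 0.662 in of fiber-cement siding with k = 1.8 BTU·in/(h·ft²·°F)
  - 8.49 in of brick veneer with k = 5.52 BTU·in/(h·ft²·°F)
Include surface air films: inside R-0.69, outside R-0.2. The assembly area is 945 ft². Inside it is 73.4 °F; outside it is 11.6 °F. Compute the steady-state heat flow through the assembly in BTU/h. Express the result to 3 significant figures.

7.42 × 3.75 = 27.82
0.619/0.16 = 3.869
0.662/1.8 = 0.3678
8.49/5.52 = 1.538
R_total = 0.69 + 27.82 + 3.869 + 0.3678 + 1.538 + 0.2 = 34.49 ft²·°F·h/BTU
Q = A·ΔT/R = 945 × (73.4 − 11.6) / 34.49 = 1693 BTU/h

1690 BTU/h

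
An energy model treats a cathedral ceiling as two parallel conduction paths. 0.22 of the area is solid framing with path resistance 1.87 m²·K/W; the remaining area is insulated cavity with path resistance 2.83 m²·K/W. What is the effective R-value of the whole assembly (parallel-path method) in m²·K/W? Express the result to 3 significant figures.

U_eff = 0.78/2.83 + 0.22/1.87 = 0.2756 + 0.1176 = 0.3933
R_eff = 1/U_eff = 2.543 m²·K/W

2.54 m²·K/W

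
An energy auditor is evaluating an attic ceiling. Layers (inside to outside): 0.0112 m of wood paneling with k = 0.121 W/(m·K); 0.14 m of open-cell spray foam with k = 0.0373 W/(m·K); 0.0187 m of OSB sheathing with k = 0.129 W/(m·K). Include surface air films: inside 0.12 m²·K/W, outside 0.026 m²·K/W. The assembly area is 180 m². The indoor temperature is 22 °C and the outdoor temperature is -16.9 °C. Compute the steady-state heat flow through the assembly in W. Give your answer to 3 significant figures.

0.0112/0.121 = 0.09256
0.14/0.0373 = 3.753
0.0187/0.129 = 0.145
R_total = 0.12 + 0.09256 + 3.753 + 0.145 + 0.026 = 4.137 m²·K/W
Q = A·ΔT/R = 180 × (22 − (-16.9)) / 4.137 = 1693 W

1690 W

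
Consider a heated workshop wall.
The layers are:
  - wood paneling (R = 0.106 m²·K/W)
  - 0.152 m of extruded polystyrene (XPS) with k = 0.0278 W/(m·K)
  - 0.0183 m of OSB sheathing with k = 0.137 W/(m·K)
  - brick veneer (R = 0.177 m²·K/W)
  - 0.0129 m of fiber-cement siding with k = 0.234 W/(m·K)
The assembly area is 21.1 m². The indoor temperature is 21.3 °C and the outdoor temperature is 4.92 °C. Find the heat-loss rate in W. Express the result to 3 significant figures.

58.2 W

0.152/0.0278 = 5.468
0.0183/0.137 = 0.1336
0.0129/0.234 = 0.05513
R_total = 0.106 + 5.468 + 0.1336 + 0.177 + 0.05513 = 5.939 m²·K/W
Q = A·ΔT/R = 21.1 × (21.3 − 4.92) / 5.939 = 58.19 W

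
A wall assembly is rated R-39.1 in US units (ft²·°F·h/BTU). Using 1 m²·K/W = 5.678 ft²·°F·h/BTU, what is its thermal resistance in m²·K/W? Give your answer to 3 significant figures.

R_SI = 39.1/5.678 = 6.886

6.89 m²·K/W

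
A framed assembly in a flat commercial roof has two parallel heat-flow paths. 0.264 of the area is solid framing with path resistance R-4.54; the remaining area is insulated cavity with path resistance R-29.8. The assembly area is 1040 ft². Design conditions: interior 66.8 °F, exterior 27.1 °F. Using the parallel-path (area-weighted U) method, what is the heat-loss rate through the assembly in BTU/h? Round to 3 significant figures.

3420 BTU/h

U_eff = 0.736/29.8 + 0.264/4.54 = 0.0247 + 0.05815 = 0.08285
R_eff = 1/U_eff = 12.07 ft²·°F·h/BTU
Q = 1040 × (66.8 − 27.1) / 12.07 = 3421 BTU/h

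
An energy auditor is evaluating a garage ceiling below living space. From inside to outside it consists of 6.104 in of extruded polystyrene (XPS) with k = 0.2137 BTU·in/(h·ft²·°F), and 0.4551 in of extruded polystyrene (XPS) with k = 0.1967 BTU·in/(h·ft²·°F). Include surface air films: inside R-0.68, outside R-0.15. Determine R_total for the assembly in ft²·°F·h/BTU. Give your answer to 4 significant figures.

31.71 ft²·°F·h/BTU

6.104/0.2137 = 28.563
0.4551/0.1967 = 2.3137
R_total = 0.68 + 28.563 + 2.3137 + 0.15 = 31.707 ft²·°F·h/BTU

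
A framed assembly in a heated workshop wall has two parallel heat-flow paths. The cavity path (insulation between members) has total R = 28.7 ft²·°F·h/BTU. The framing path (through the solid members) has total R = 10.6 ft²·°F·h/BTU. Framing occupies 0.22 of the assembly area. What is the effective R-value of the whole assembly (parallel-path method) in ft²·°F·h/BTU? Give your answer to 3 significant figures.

U_eff = 0.78/28.7 + 0.22/10.6 = 0.02718 + 0.02075 = 0.04793
R_eff = 1/U_eff = 20.86 ft²·°F·h/BTU

20.9 ft²·°F·h/BTU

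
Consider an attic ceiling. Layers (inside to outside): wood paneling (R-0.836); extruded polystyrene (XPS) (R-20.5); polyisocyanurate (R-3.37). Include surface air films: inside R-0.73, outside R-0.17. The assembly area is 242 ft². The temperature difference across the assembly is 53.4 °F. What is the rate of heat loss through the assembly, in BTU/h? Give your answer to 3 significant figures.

505 BTU/h

R_total = 0.73 + 0.836 + 20.5 + 3.37 + 0.17 = 25.61 ft²·°F·h/BTU
Q = A·ΔT/R = 242 × 53.4 / 25.61 = 504.7 BTU/h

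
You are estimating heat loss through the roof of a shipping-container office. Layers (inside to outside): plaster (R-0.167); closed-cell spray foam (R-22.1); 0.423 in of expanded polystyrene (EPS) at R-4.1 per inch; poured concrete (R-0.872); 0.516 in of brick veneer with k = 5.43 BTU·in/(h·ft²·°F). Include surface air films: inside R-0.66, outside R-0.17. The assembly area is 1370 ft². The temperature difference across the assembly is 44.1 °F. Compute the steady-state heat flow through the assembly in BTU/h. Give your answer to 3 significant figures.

0.423 × 4.1 = 1.734
0.516/5.43 = 0.09503
R_total = 0.66 + 0.167 + 22.1 + 1.734 + 0.872 + 0.09503 + 0.17 = 25.8 ft²·°F·h/BTU
Q = A·ΔT/R = 1370 × 44.1 / 25.8 = 2342 BTU/h

2340 BTU/h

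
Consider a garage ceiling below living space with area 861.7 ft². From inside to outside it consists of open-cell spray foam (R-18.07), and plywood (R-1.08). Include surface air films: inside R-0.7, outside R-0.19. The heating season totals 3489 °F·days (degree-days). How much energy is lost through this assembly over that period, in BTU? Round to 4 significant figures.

R_total = 0.7 + 18.07 + 1.08 + 0.19 = 20.04 ft²·°F·h/BTU
E = A × HDD × 24 / R = 861.7 × 3489 × 24 / 20.04 = 3600600 BTU

3601000 BTU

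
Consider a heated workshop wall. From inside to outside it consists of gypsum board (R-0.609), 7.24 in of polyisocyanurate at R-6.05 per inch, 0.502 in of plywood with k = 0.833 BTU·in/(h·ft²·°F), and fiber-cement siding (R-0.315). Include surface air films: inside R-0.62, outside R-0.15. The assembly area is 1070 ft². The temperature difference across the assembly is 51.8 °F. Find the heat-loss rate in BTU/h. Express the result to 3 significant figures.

1200 BTU/h

7.24 × 6.05 = 43.8
0.502/0.833 = 0.6026
R_total = 0.62 + 0.609 + 43.8 + 0.6026 + 0.315 + 0.15 = 46.1 ft²·°F·h/BTU
Q = A·ΔT/R = 1070 × 51.8 / 46.1 = 1202 BTU/h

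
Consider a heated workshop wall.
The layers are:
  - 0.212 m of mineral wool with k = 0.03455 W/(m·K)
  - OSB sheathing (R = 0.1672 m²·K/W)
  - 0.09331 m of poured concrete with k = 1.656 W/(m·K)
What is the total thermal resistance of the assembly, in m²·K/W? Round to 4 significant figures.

6.360 m²·K/W

0.212/0.03455 = 6.136
0.09331/1.656 = 0.056347
R_total = 6.136 + 0.1672 + 0.056347 = 6.3596 m²·K/W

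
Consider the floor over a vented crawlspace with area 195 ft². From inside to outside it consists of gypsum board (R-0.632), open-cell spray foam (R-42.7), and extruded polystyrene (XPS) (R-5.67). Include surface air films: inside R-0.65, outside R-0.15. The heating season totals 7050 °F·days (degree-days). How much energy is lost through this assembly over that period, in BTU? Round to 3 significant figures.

R_total = 0.65 + 0.632 + 42.7 + 5.67 + 0.15 = 49.8 ft²·°F·h/BTU
E = A × HDD × 24 / R = 195 × 7050 × 24 / 49.8 = 662500 BTU

663000 BTU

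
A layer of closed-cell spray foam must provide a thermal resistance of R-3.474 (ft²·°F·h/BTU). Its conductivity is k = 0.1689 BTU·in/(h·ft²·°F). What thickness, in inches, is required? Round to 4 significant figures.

0.5868 in

L = R × k = 3.474 × 0.1689 = 0.58676 in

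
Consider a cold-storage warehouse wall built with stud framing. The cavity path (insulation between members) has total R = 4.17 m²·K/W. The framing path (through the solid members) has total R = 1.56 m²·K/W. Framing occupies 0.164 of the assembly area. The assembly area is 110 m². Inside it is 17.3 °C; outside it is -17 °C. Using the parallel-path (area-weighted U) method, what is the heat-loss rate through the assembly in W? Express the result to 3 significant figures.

1150 W

U_eff = 0.836/4.17 + 0.164/1.56 = 0.2005 + 0.1051 = 0.3056
R_eff = 1/U_eff = 3.272 m²·K/W
Q = 110 × (17.3 − (-17)) / 3.272 = 1153 W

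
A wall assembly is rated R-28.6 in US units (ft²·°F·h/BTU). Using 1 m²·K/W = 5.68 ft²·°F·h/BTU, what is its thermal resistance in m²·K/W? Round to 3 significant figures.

R_SI = 28.6/5.68 = 5.035

5.04 m²·K/W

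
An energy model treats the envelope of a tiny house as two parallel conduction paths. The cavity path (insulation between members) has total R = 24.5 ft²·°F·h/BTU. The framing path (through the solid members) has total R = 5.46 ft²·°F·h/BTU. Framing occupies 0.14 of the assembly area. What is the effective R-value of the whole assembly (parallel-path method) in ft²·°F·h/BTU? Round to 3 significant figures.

16.5 ft²·°F·h/BTU

U_eff = 0.86/24.5 + 0.14/5.46 = 0.0351 + 0.02564 = 0.06074
R_eff = 1/U_eff = 16.46 ft²·°F·h/BTU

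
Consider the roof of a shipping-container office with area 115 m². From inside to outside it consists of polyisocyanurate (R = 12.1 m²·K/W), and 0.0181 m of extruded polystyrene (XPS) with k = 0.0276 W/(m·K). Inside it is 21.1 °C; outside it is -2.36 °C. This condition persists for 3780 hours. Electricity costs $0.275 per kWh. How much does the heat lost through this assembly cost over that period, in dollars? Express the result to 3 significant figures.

0.0181/0.0276 = 0.6558
R_total = 12.1 + 0.6558 = 12.76 m²·K/W
Q = 115 × (21.1 − (-2.36)) / 12.76 = 211.5 W
E = 211.5 W × 3780 h / 1000 = 799.5 kWh
Cost = 799.5 × 0.275 = $219.9

220 dollars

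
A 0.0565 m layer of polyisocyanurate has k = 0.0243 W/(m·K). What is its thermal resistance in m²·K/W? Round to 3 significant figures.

2.33 m²·K/W

R = L/k = 0.0565/0.0243 = 2.325 m²·K/W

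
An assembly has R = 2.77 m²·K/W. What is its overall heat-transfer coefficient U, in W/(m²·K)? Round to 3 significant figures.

U = 1/R = 1/2.77 = 0.361

0.361 W/(m²·K)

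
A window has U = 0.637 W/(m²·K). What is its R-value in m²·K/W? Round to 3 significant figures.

1.57 m²·K/W

R = 1/U = 1/0.637 = 1.57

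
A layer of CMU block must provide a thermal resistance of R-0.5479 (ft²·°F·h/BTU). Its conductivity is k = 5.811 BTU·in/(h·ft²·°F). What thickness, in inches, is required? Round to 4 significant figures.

L = R × k = 0.5479 × 5.811 = 3.1838 in

3.184 in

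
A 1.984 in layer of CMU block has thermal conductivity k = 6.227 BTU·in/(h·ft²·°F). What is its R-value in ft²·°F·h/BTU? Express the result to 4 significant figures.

R = L/k = 1.984/6.227 = 0.31861 ft²·°F·h/BTU

0.3186 ft²·°F·h/BTU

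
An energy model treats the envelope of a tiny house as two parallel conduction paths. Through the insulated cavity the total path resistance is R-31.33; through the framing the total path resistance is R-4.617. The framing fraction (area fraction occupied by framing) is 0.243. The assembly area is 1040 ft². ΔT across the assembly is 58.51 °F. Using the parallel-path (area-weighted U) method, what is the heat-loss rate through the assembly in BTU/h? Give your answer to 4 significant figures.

U_eff = 0.757/31.33 + 0.243/4.617 = 0.024162 + 0.052632 = 0.076794
R_eff = 1/U_eff = 13.022 ft²·°F·h/BTU
Q = 1040 × 58.51 / 13.022 = 4672.9 BTU/h

4673 BTU/h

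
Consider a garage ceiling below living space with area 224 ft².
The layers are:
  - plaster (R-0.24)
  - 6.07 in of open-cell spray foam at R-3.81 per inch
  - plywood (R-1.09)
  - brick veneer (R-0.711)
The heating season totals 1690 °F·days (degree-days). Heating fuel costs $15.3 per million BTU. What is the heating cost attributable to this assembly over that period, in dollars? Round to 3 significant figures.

5.52 dollars

6.07 × 3.81 = 23.13
R_total = 0.24 + 23.13 + 1.09 + 0.711 = 25.17 ft²·°F·h/BTU
E = A × HDD × 24 / R = 224 × 1690 × 24 / 25.17 = 361000 BTU
Cost = 361000/10⁶ × 15.3 = $5.523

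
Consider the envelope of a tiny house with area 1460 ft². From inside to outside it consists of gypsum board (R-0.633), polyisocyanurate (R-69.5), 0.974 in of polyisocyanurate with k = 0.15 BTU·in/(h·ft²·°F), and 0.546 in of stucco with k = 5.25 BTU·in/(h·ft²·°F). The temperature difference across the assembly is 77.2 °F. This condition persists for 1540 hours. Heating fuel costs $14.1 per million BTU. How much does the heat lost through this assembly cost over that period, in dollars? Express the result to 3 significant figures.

31.9 dollars

0.974/0.15 = 6.493
0.546/5.25 = 0.104
R_total = 0.633 + 69.5 + 6.493 + 0.104 = 76.73 ft²·°F·h/BTU
Q = 1460 × 77.2 / 76.73 = 1469 BTU/h
E = 1469 × 1540 = 2262000 BTU
Cost = 2262000/10⁶ × 14.1 = $31.9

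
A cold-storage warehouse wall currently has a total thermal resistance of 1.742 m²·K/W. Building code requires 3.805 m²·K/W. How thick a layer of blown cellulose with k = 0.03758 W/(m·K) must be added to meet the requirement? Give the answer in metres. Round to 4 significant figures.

0.07753 m

ΔR = 3.805 − 1.742 = 2.063 m²·K/W
L = ΔR × k = 2.063 × 0.03758 = 0.077528 m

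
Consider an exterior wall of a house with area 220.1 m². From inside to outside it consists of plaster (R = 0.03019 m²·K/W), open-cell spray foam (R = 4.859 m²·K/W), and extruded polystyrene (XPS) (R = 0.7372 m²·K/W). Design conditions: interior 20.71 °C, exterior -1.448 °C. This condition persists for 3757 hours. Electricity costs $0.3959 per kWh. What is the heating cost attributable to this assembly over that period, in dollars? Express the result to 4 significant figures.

1289 dollars

R_total = 0.03019 + 4.859 + 0.7372 = 5.6264 m²·K/W
Q = 220.1 × (20.71 − (-1.448)) / 5.6264 = 866.8 W
E = 866.8 W × 3757 h / 1000 = 3256.6 kWh
Cost = 3256.6 × 0.3959 = $1289.3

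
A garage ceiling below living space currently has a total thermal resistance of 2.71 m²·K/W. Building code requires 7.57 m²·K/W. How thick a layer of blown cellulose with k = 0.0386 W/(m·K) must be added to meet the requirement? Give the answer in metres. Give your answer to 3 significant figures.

0.188 m

ΔR = 7.57 − 2.71 = 4.86 m²·K/W
L = ΔR × k = 4.86 × 0.0386 = 0.1876 m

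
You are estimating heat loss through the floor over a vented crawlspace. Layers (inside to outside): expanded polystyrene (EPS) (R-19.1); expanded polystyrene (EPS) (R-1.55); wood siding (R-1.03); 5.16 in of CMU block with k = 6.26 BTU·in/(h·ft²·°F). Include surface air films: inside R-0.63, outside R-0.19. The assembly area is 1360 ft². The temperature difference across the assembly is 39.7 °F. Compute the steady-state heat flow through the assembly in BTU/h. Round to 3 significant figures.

5.16/6.26 = 0.8243
R_total = 0.63 + 19.1 + 1.55 + 1.03 + 0.8243 + 0.19 = 23.32 ft²·°F·h/BTU
Q = A·ΔT/R = 1360 × 39.7 / 23.32 = 2315 BTU/h

2310 BTU/h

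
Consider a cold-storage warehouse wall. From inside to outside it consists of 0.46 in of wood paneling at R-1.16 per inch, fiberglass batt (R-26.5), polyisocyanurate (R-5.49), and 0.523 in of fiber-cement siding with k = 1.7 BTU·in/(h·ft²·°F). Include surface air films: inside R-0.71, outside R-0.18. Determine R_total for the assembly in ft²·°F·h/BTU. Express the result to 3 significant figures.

0.46 × 1.16 = 0.5336
0.523/1.7 = 0.3076
R_total = 0.71 + 0.5336 + 26.5 + 5.49 + 0.3076 + 0.18 = 33.72 ft²·°F·h/BTU

33.7 ft²·°F·h/BTU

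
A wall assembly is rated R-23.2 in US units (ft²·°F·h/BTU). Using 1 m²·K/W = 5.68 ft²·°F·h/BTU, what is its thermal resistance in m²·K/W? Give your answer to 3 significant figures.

4.08 m²·K/W

R_SI = 23.2/5.68 = 4.085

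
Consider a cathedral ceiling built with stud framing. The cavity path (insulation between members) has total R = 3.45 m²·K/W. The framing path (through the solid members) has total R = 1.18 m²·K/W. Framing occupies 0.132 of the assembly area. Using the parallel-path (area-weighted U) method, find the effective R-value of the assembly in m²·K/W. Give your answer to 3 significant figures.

U_eff = 0.868/3.45 + 0.132/1.18 = 0.2516 + 0.1119 = 0.3635
R_eff = 1/U_eff = 2.751 m²·K/W

2.75 m²·K/W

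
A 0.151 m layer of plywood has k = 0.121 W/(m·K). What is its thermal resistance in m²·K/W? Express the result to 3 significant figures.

R = L/k = 0.151/0.121 = 1.248 m²·K/W

1.25 m²·K/W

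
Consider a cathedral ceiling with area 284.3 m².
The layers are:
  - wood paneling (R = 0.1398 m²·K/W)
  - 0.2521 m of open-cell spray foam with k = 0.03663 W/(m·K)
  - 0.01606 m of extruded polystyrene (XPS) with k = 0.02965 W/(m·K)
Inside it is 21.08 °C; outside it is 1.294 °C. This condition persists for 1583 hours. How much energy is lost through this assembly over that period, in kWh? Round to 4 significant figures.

0.2521/0.03663 = 6.8823
0.01606/0.02965 = 0.54165
R_total = 0.1398 + 6.8823 + 0.54165 = 7.5638 m²·K/W
Q = 284.3 × (21.08 − 1.294) / 7.5638 = 743.7 W
E = 743.7 W × 1583 h / 1000 = 1177.3 kWh

1177 kWh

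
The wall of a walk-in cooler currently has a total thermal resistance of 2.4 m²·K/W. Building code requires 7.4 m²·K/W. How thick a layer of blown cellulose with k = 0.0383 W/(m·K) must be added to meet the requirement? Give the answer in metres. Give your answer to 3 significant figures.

ΔR = 7.4 − 2.4 = 5 m²·K/W
L = ΔR × k = 5 × 0.0383 = 0.1915 m

0.192 m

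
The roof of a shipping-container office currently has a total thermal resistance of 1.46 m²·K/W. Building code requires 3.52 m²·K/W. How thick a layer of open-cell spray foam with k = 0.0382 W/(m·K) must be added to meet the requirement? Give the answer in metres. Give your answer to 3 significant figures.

ΔR = 3.52 − 1.46 = 2.06 m²·K/W
L = ΔR × k = 2.06 × 0.0382 = 0.07869 m

0.0787 m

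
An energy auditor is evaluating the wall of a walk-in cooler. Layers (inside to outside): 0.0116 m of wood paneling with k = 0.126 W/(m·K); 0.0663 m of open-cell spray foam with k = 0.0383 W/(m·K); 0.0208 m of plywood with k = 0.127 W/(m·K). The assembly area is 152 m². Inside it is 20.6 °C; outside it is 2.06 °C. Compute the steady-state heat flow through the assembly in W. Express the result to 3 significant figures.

0.0116/0.126 = 0.09206
0.0663/0.0383 = 1.731
0.0208/0.127 = 0.1638
R_total = 0.09206 + 1.731 + 0.1638 = 1.987 m²·K/W
Q = A·ΔT/R = 152 × (20.6 − 2.06) / 1.987 = 1418 W

1420 W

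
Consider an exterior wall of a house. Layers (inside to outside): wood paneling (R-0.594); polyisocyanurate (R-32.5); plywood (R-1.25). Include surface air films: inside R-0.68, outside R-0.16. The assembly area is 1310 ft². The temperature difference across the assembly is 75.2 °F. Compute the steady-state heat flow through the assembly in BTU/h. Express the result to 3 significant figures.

2800 BTU/h

R_total = 0.68 + 0.594 + 32.5 + 1.25 + 0.16 = 35.18 ft²·°F·h/BTU
Q = A·ΔT/R = 1310 × 75.2 / 35.18 = 2800 BTU/h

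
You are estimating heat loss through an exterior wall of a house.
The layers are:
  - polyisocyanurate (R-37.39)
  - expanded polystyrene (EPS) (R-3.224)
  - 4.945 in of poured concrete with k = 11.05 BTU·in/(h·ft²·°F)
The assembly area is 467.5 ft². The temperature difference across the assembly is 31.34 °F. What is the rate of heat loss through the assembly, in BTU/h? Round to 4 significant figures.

4.945/11.05 = 0.44751
R_total = 37.39 + 3.224 + 0.44751 = 41.062 ft²·°F·h/BTU
Q = A·ΔT/R = 467.5 × 31.34 / 41.062 = 356.82 BTU/h

356.8 BTU/h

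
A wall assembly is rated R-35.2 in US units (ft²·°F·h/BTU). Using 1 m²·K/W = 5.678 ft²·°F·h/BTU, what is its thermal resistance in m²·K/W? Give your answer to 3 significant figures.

6.20 m²·K/W

R_SI = 35.2/5.678 = 6.199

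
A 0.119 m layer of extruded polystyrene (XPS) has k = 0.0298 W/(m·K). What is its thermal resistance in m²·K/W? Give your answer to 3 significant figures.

3.99 m²·K/W

R = L/k = 0.119/0.0298 = 3.993 m²·K/W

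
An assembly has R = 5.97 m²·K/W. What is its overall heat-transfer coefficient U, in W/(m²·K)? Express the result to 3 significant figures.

U = 1/R = 1/5.97 = 0.1675

0.168 W/(m²·K)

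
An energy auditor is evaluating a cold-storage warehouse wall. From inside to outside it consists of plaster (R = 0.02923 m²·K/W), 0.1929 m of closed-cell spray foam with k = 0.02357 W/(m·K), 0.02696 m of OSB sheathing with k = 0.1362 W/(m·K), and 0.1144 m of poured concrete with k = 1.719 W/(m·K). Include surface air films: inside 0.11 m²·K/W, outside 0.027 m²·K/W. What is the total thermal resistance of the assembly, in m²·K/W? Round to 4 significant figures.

0.1929/0.02357 = 8.1841
0.02696/0.1362 = 0.19794
0.1144/1.719 = 0.06655
R_total = 0.11 + 0.02923 + 8.1841 + 0.19794 + 0.06655 + 0.027 = 8.6149 m²·K/W

8.615 m²·K/W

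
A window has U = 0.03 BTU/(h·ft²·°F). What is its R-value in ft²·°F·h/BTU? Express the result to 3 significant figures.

33.3 ft²·°F·h/BTU

R = 1/U = 1/0.03 = 33.33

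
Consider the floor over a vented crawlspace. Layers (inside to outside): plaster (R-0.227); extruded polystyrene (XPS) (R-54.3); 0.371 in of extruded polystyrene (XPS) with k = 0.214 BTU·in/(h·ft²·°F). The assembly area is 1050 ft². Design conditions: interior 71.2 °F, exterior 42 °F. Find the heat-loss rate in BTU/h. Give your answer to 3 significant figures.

545 BTU/h

0.371/0.214 = 1.734
R_total = 0.227 + 54.3 + 1.734 = 56.26 ft²·°F·h/BTU
Q = A·ΔT/R = 1050 × (71.2 − 42) / 56.26 = 545 BTU/h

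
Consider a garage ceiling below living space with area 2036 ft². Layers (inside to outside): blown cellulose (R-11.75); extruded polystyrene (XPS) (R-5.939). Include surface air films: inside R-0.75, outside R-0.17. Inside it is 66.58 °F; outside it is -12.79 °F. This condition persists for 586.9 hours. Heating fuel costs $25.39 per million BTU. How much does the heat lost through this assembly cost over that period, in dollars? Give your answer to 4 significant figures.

R_total = 0.75 + 11.75 + 5.939 + 0.17 = 18.609 ft²·°F·h/BTU
Q = 2036 × (66.58 − (-12.79)) / 18.609 = 8683.8 BTU/h
E = 8683.8 × 586.9 = 5096500 BTU
Cost = 5096500/10⁶ × 25.39 = $129.4

129.4 dollars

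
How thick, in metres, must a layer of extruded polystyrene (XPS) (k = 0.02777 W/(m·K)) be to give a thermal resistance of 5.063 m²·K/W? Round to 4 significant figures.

0.1406 m

L = R·k = 5.063 × 0.02777 = 0.1406 m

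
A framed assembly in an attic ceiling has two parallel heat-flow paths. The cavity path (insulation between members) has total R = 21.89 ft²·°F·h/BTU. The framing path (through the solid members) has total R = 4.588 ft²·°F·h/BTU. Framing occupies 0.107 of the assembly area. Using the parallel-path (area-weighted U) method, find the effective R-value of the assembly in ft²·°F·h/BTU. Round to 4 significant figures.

15.60 ft²·°F·h/BTU

U_eff = 0.893/21.89 + 0.107/4.588 = 0.040795 + 0.023322 = 0.064117
R_eff = 1/U_eff = 15.597 ft²·°F·h/BTU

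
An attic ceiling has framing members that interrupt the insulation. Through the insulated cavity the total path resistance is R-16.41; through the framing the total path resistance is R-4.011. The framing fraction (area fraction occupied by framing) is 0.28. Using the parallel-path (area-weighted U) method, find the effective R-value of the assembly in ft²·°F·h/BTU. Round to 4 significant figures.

U_eff = 0.72/16.41 + 0.28/4.011 = 0.043876 + 0.069808 = 0.11368
R_eff = 1/U_eff = 8.7963 ft²·°F·h/BTU

8.796 ft²·°F·h/BTU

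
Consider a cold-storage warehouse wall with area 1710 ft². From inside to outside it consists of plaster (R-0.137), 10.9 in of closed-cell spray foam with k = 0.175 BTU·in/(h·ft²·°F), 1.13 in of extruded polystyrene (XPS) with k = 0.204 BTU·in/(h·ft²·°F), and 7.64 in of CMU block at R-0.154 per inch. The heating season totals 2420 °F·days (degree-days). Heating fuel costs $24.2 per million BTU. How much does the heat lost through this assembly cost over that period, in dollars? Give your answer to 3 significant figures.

34.8 dollars

10.9/0.175 = 62.29
1.13/0.204 = 5.539
7.64 × 0.154 = 1.177
R_total = 0.137 + 62.29 + 5.539 + 1.177 = 69.14 ft²·°F·h/BTU
E = A × HDD × 24 / R = 1710 × 2420 × 24 / 69.14 = 1436000 BTU
Cost = 1436000/10⁶ × 24.2 = $34.76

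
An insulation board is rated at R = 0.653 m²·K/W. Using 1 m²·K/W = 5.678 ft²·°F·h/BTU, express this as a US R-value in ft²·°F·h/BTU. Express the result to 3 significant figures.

3.71 ft²·°F·h/BTU

R_US = 0.653 × 5.678 = 3.708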